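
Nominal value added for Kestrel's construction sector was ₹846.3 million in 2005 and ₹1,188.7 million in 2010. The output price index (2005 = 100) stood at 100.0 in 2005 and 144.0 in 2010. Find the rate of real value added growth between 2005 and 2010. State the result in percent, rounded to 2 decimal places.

-2.46%

Real value added 2005 = 846.3 / 1.000 = 846.30.
Real value added 2010 = 1188.7 / 1.440 = 825.49.
Real growth = 825.49 / 846.30 − 1 = -0.0246.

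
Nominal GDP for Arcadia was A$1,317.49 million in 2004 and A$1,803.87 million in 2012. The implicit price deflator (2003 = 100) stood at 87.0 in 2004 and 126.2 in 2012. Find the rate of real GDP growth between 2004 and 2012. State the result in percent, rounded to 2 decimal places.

Deflate each year: 2004 → 1317.49/0.870 = 1514.36; 2012 → 1803.87/1.262 = 1429.37.
So real GDP changed by 1429.37/1514.36 − 1 = -0.0561, i.e. -5.61%.

-5.61%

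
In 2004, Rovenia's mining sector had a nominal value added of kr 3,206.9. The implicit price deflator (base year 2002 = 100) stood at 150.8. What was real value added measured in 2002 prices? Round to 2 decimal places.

kr 2,126.59

Real value added = Nominal / (implicit price deflator/100) = 3206.9 / 1.508 = 2126.59.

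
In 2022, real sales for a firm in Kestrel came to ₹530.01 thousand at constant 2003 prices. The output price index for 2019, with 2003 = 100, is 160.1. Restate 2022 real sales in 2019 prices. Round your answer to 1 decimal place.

₹848.5 thousand

Real sales in 2019 prices = Real sales in 2003 prices × (P_2019/P_2003) = 530.01 × 1.601 = 848.55.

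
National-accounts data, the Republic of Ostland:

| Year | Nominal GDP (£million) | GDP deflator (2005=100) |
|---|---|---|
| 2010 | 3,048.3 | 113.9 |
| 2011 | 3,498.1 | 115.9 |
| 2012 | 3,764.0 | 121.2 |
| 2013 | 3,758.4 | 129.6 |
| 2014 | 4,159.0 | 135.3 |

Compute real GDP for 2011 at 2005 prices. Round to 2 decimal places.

£3,018.21 million

Real GDP 2011 = 3498.1 / 1.159 = 3018.21.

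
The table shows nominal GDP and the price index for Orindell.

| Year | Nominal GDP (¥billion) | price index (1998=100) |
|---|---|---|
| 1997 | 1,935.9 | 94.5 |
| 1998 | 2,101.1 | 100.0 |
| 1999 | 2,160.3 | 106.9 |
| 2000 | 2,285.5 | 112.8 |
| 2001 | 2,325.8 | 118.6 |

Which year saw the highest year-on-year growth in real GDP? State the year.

1998

1998: real = 2101.1/1.000 = 2101.10; growth vs 1997 (2048.57) = 2.56%.
1999: real = 2160.3/1.069 = 2020.86; growth vs 1998 (2101.10) = -3.82%.
2000: real = 2285.5/1.128 = 2026.15; growth vs 1999 (2020.86) = 0.26%.
2001: real = 2325.8/1.186 = 1961.05; growth vs 2000 (2026.15) = -3.21%.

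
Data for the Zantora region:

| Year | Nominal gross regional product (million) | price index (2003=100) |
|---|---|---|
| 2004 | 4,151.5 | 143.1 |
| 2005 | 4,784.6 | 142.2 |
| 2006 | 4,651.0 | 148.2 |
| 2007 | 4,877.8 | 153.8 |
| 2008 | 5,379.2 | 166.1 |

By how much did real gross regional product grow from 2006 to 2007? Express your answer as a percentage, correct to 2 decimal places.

Real gross regional product 2006 = 4651.0/1.482 = 3138.33.
Real gross regional product 2007 = 4877.8/1.538 = 3171.52.
Change = 3171.52/3138.33 − 1 = 0.0106.

1.06%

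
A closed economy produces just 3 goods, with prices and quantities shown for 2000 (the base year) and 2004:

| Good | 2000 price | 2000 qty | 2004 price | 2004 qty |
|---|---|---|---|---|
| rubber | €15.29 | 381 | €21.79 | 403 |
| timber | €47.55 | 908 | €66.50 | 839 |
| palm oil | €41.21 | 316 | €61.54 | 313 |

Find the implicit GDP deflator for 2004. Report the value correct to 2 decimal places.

142.20

Nominal GDP 2004 = 21.79·403 + 66.50·839 + 61.54·313 = 83836.89.
Real GDP 2004 (at 2000 prices) = 15.29·403 + 47.55·839 + 41.21·313 = 58955.05.
Deflator = Nominal/Real × 100 = 83836.89/58955.05 × 100 = 142.205.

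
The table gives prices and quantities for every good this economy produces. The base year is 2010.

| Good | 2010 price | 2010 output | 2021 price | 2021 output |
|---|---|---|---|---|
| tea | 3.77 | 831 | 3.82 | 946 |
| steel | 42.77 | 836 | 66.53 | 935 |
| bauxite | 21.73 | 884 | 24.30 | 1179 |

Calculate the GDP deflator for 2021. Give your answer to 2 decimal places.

Nominal GDP 2021 = 3.82·946 + 66.53·935 + 24.30·1179 = 94468.97.
Real GDP 2021 (at 2010 prices) = 3.77·946 + 42.77·935 + 21.73·1179 = 69176.04.
Deflator = Nominal/Real × 100 = 94468.97/69176.04 × 100 = 136.563.

136.56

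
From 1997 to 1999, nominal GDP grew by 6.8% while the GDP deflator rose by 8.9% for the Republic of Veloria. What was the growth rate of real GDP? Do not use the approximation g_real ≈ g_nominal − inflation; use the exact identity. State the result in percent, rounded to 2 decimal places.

-1.93%

(1 + g_nom) = (1 + g_real)(1 + π), so g_real = 1.0680 / 1.0890 − 1 = -0.01928.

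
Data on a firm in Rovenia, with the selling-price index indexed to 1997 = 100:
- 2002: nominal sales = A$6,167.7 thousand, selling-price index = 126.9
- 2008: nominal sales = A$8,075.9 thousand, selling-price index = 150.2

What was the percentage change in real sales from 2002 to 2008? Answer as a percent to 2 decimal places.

Deflate each year: 2002 → 6167.7/1.269 = 4860.28; 2008 → 8075.9/1.502 = 5376.76.
So real sales changed by 5376.76/4860.28 − 1 = 0.1063, i.e. 10.63%.

10.63%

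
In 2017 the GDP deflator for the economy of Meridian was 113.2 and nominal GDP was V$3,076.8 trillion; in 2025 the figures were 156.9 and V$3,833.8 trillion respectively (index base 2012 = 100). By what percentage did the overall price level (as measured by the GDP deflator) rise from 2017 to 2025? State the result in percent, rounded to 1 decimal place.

38.6%

Price-level change = 156.9 / 113.2 − 1 = 0.3860.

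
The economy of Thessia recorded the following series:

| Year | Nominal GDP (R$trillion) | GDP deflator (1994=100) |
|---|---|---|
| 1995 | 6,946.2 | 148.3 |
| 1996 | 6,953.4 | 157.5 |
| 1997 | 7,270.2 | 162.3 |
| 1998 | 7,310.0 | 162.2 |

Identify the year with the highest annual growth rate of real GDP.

1997

1996: real = 6953.4/1.575 = 4414.86; growth vs 1995 (4683.88) = -5.74%.
1997: real = 7270.2/1.623 = 4479.48; growth vs 1996 (4414.86) = 1.46%.
1998: real = 7310.0/1.622 = 4506.78; growth vs 1997 (4479.48) = 0.61%.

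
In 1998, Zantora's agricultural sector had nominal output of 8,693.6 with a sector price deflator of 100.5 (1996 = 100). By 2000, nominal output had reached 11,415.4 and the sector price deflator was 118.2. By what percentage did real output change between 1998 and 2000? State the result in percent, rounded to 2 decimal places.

11.65%

Real output 1998 = 8693.6 / 1.005 = 8650.35.
Real output 2000 = 11415.4 / 1.182 = 9657.70.
Real growth = 9657.70 / 8650.35 − 1 = 0.1165.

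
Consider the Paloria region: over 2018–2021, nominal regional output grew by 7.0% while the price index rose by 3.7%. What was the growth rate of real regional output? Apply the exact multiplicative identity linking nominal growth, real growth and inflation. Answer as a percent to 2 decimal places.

(1 + g_nom) = (1 + g_real)(1 + π), so g_real = 1.0700 / 1.0370 − 1 = 0.03182.

3.18%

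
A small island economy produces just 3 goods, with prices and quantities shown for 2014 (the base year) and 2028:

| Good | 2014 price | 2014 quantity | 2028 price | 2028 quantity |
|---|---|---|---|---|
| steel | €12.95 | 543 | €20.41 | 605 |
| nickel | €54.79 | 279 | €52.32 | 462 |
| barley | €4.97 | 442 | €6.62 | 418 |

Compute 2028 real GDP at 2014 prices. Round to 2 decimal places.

Real GDP 2028 = Σ (p_2014 × q_2028) = 12.95·605 + 54.79·462 + 4.97·418 = 35225.19.

€35225.19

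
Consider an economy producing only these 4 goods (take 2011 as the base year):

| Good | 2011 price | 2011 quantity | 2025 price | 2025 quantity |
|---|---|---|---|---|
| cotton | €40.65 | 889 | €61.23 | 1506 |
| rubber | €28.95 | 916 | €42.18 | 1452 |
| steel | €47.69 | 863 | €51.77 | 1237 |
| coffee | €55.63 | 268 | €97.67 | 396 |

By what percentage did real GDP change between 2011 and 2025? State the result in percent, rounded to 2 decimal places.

55.22%

Real GDP 2011 = Nominal GDP 2011 = 40.65·889 + 28.95·916 + 47.69·863 + 55.63·268 = 118721.36.
Real GDP 2025 (at 2011 prices) = 40.65·1506 + 28.95·1452 + 47.69·1237 + 55.63·396 = 184276.31.
Real growth = 184276.31/118721.36 − 1 = 0.5522.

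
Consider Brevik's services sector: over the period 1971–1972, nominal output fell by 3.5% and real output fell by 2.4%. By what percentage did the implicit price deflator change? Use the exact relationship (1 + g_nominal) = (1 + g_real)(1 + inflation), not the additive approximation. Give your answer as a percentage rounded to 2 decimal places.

-1.13%

(1 + g_nom) = (1 + g_real)(1 + π), so π = 0.9650 / 0.9760 − 1 = -0.01127.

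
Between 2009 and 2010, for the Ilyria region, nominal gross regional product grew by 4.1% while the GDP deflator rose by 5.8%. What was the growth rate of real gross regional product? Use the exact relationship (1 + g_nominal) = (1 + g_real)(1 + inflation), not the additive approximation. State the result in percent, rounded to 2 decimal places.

(1 + g_nom) = (1 + g_real)(1 + π), so g_real = 1.0410 / 1.0580 − 1 = -0.01607.

-1.61%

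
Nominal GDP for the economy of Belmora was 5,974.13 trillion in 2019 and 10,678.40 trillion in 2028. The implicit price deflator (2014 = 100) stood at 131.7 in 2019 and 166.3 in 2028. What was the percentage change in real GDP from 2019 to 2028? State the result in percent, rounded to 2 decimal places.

Deflate each year: 2019 → 5974.13/1.317 = 4536.17; 2028 → 10678.40/1.663 = 6421.17.
So real GDP changed by 6421.17/4536.17 − 1 = 0.4155, i.e. 41.55%.

41.55%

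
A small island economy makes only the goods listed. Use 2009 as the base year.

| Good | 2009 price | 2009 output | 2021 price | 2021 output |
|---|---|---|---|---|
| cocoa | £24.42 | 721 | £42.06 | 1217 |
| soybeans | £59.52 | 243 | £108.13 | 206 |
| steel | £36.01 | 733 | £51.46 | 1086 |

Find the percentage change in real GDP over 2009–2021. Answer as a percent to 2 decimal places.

Real GDP 2009 = Nominal GDP 2009 = 24.42·721 + 59.52·243 + 36.01·733 = 58465.51.
Real GDP 2021 (at 2009 prices) = 24.42·1217 + 59.52·206 + 36.01·1086 = 81087.12.
Real growth = 81087.12/58465.51 − 1 = 0.3869.

38.69%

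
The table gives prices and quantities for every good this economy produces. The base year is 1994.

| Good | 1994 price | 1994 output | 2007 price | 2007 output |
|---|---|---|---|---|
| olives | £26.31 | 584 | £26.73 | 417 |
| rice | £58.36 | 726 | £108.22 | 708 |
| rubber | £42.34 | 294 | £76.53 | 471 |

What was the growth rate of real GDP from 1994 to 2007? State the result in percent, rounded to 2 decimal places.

Real GDP 1994 = Nominal GDP 1994 = 26.31·584 + 58.36·726 + 42.34·294 = 70182.36.
Real GDP 2007 (at 1994 prices) = 26.31·417 + 58.36·708 + 42.34·471 = 72232.29.
Real growth = 72232.29/70182.36 − 1 = 0.0292.

2.92%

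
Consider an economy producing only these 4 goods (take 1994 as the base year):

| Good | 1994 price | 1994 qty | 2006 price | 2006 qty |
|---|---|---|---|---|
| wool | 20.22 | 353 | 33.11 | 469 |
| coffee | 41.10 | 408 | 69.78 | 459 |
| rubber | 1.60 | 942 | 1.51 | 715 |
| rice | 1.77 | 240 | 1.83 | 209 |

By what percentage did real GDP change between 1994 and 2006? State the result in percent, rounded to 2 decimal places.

15.57%

Real GDP 1994 = Nominal GDP 1994 = 20.22·353 + 41.10·408 + 1.60·942 + 1.77·240 = 25838.46.
Real GDP 2006 (at 1994 prices) = 20.22·469 + 41.10·459 + 1.60·715 + 1.77·209 = 29862.01.
Real growth = 29862.01/25838.46 − 1 = 0.1557.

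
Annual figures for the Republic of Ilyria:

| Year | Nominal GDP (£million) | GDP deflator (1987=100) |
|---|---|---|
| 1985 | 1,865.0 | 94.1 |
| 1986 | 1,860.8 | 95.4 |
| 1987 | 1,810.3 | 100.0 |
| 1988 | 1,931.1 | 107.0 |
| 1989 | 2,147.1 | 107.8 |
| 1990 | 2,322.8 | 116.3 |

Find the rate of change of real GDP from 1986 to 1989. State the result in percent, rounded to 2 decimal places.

Real GDP 1986 = 1860.8/0.954 = 1950.52.
Real GDP 1989 = 2147.1/1.078 = 1991.74.
Change = 1991.74/1950.52 − 1 = 0.0211.

2.11%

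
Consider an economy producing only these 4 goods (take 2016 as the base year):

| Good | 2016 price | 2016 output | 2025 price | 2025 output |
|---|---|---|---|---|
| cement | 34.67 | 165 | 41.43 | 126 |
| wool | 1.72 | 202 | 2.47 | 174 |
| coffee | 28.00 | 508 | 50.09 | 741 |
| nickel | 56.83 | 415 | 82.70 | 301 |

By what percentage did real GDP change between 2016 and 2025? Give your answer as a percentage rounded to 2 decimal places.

-3.09%

Real GDP 2016 = Nominal GDP 2016 = 34.67·165 + 1.72·202 + 28.00·508 + 56.83·415 = 43876.44.
Real GDP 2025 (at 2016 prices) = 34.67·126 + 1.72·174 + 28.00·741 + 56.83·301 = 42521.53.
Real growth = 42521.53/43876.44 − 1 = -0.0309.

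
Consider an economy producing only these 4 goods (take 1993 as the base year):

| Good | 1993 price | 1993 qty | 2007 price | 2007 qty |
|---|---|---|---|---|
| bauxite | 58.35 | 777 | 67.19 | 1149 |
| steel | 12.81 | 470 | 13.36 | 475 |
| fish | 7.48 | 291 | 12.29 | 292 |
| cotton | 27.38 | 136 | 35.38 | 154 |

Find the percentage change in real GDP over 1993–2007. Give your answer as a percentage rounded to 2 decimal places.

Real GDP 1993 = Nominal GDP 1993 = 58.35·777 + 12.81·470 + 7.48·291 + 27.38·136 = 57259.01.
Real GDP 2007 (at 1993 prices) = 58.35·1149 + 12.81·475 + 7.48·292 + 27.38·154 = 79529.58.
Real growth = 79529.58/57259.01 − 1 = 0.3889.

38.89%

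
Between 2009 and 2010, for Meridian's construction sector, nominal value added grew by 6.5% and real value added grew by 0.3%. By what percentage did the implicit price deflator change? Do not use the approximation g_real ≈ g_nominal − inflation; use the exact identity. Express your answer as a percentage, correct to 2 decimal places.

6.18%

(1 + g_nom) = (1 + g_real)(1 + π), so π = 1.0650 / 1.0030 − 1 = 0.06181.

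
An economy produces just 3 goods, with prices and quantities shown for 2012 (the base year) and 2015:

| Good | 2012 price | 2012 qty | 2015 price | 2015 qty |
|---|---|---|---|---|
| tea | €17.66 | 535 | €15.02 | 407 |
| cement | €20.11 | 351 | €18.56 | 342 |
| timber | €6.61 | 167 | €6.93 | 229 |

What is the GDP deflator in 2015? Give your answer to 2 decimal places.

90.17

Nominal GDP 2015 = 15.02·407 + 18.56·342 + 6.93·229 = 14047.63.
Real GDP 2015 (at 2012 prices) = 17.66·407 + 20.11·342 + 6.61·229 = 15578.93.
Deflator = Nominal/Real × 100 = 14047.63/15578.93 × 100 = 90.171.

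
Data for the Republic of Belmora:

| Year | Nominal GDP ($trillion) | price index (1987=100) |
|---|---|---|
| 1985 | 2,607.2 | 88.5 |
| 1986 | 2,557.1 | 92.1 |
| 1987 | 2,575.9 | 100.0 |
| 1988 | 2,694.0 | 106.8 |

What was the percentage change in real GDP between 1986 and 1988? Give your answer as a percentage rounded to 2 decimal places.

-9.15%

Real GDP 1986 = 2557.1/0.921 = 2776.44.
Real GDP 1988 = 2694.0/1.068 = 2522.47.
Change = 2522.47/2776.44 − 1 = -0.0915.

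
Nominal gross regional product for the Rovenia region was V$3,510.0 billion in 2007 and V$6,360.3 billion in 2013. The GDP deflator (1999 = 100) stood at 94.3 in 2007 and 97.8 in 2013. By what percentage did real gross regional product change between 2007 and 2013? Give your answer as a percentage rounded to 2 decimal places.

74.72%

Deflate each year: 2007 → 3510.0/0.943 = 3722.16; 2013 → 6360.3/0.978 = 6503.37.
So real gross regional product changed by 6503.37/3722.16 − 1 = 0.7472, i.e. 74.72%.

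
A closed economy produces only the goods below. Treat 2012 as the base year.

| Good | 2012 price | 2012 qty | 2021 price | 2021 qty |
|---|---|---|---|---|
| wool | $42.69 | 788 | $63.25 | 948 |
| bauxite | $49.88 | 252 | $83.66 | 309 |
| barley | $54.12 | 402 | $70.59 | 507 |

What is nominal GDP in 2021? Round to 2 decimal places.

$121601.07

Nominal GDP 2021 = Σ (p_2021 × q_2021) = 63.25·948 + 83.66·309 + 70.59·507 = 121601.07.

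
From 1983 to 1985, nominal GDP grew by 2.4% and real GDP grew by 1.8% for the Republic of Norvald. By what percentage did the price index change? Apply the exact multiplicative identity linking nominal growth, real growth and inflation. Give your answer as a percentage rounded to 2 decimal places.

(1 + g_nom) = (1 + g_real)(1 + π), so π = 1.0240 / 1.0180 − 1 = 0.00589.

0.59%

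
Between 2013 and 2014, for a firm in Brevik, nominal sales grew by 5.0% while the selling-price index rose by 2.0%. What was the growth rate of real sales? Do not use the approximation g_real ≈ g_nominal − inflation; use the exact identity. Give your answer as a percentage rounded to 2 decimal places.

(1 + g_nom) = (1 + g_real)(1 + π), so g_real = 1.0500 / 1.0200 − 1 = 0.02941.

2.94%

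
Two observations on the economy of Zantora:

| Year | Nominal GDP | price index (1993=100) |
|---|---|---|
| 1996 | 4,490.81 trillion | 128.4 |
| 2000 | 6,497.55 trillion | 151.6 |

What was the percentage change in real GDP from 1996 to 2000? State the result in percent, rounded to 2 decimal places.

22.54%

Deflate each year: 1996 → 4490.81/1.284 = 3497.52; 2000 → 6497.55/1.516 = 4285.98.
So real GDP changed by 4285.98/3497.52 − 1 = 0.2254, i.e. 22.54%.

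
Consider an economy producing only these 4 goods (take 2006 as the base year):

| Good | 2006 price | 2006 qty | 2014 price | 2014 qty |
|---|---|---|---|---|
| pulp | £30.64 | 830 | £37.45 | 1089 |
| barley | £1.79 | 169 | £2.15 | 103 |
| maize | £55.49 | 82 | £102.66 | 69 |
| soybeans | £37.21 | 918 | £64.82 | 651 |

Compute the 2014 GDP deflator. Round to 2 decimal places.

Nominal GDP 2014 = 37.45·1089 + 2.15·103 + 102.66·69 + 64.82·651 = 90285.86.
Real GDP 2014 (at 2006 prices) = 30.64·1089 + 1.79·103 + 55.49·69 + 37.21·651 = 61603.85.
Deflator = Nominal/Real × 100 = 90285.86/61603.85 × 100 = 146.559.

146.56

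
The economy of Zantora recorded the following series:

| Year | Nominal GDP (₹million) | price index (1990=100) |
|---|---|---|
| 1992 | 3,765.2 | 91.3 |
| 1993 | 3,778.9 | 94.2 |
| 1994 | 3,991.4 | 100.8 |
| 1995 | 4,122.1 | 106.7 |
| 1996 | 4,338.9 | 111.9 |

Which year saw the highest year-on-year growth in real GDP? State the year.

1996

1993: real = 3778.9/0.942 = 4011.57; growth vs 1992 (4123.99) = -2.73%.
1994: real = 3991.4/1.008 = 3959.72; growth vs 1993 (4011.57) = -1.29%.
1995: real = 4122.1/1.067 = 3863.26; growth vs 1994 (3959.72) = -2.44%.
1996: real = 4338.9/1.119 = 3877.48; growth vs 1995 (3863.26) = 0.37%.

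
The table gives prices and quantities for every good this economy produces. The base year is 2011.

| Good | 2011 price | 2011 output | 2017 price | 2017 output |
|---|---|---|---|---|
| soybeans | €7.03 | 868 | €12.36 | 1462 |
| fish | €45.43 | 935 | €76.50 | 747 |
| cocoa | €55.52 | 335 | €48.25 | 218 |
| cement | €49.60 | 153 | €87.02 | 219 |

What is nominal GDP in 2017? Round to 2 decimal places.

€104791.70

Nominal GDP 2017 = Σ (p_2017 × q_2017) = 12.36·1462 + 76.50·747 + 48.25·218 + 87.02·219 = 104791.70.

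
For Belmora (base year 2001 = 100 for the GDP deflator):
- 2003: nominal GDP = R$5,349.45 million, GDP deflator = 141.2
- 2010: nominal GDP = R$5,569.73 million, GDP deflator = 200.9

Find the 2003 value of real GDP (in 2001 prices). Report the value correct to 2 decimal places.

Real GDP = Nominal / (GDP deflator/100) = 5349.45 / 1.412 = 3788.56.

R$3,788.56 million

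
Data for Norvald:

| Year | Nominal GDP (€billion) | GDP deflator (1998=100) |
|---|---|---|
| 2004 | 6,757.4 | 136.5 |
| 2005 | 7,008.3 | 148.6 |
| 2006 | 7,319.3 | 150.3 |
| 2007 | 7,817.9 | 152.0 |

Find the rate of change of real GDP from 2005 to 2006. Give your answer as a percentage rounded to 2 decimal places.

3.26%

Real GDP 2005 = 7008.3/1.486 = 4716.22.
Real GDP 2006 = 7319.3/1.503 = 4869.79.
Change = 4869.79/4716.22 − 1 = 0.0326.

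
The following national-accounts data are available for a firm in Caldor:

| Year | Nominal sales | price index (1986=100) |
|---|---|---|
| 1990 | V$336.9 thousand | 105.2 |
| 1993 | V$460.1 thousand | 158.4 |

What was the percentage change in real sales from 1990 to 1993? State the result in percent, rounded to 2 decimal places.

-9.30%

Real sales 1990 = 336.9 / 1.052 = 320.25.
Real sales 1993 = 460.1 / 1.584 = 290.47.
Real growth = 290.47 / 320.25 − 1 = -0.0930.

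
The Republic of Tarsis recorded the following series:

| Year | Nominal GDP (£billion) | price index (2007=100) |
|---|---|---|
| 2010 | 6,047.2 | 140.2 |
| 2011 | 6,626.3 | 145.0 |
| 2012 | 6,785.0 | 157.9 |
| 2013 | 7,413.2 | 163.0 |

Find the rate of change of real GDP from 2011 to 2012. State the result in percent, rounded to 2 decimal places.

Real GDP 2011 = 6626.3/1.450 = 4569.86.
Real GDP 2012 = 6785.0/1.579 = 4297.02.
Change = 4297.02/4569.86 − 1 = -0.0597.

-5.97%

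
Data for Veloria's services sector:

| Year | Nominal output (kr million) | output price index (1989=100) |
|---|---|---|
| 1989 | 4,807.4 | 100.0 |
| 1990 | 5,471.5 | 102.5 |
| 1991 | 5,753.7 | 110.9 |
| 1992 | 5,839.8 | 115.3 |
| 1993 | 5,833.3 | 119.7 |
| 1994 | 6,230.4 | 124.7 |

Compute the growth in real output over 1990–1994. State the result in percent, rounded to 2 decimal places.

Real output 1990 = 5471.5/1.025 = 5338.05.
Real output 1994 = 6230.4/1.247 = 4996.31.
Change = 4996.31/5338.05 − 1 = -0.0640.

-6.40%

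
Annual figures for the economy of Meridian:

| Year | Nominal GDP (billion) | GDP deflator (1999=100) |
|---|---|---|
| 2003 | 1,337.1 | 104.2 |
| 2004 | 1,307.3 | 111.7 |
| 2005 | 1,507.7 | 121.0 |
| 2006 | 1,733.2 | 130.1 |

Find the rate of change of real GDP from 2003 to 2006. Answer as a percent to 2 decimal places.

3.82%

Real GDP 2003 = 1337.1/1.042 = 1283.21.
Real GDP 2006 = 1733.2/1.301 = 1332.21.
Change = 1332.21/1283.21 − 1 = 0.0382.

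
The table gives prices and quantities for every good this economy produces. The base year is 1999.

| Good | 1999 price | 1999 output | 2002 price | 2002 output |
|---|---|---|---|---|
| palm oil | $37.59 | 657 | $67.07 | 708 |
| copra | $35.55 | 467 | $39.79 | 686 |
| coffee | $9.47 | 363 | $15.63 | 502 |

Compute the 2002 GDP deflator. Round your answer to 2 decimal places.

148.20

Nominal GDP 2002 = 67.07·708 + 39.79·686 + 15.63·502 = 82627.76.
Real GDP 2002 (at 1999 prices) = 37.59·708 + 35.55·686 + 9.47·502 = 55754.96.
Deflator = Nominal/Real × 100 = 82627.76/55754.96 × 100 = 148.198.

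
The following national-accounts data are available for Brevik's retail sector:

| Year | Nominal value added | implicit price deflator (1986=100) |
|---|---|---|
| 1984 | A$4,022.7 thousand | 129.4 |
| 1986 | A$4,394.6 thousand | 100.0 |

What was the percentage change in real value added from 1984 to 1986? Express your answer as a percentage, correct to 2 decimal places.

Real value added 1984 = 4022.7 / 1.294 = 3108.73.
Real value added 1986 = 4394.6 / 1.000 = 4394.60.
Real growth = 4394.60 / 3108.73 − 1 = 0.4136.

41.36%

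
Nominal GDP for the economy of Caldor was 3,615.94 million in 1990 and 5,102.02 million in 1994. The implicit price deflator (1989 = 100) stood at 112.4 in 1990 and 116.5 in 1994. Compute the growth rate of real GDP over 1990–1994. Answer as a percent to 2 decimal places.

Real GDP 1990 = 3615.94 / 1.124 = 3217.03.
Real GDP 1994 = 5102.02 / 1.165 = 4379.42.
Real growth = 4379.42 / 3217.03 − 1 = 0.3613.

36.13%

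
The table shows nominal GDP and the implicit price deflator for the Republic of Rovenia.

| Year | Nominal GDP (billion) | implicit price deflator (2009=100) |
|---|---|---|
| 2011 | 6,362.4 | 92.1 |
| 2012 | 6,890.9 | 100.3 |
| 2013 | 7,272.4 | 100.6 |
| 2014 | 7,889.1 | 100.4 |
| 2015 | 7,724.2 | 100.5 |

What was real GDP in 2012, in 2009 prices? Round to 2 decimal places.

6,870.29 billion

Real GDP 2012 = 6890.9 / 1.003 = 6870.29.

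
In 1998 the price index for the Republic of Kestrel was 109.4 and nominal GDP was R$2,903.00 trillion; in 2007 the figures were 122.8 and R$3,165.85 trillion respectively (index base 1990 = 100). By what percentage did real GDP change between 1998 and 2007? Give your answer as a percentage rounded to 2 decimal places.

Deflate each year: 1998 → 2903.00/1.094 = 2653.56; 2007 → 3165.85/1.228 = 2578.05.
So real GDP changed by 2578.05/2653.56 − 1 = -0.0285, i.e. -2.85%.

-2.85%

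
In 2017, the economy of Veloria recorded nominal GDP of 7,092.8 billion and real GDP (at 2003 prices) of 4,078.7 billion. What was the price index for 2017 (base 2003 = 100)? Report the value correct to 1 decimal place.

price index = (Nominal / Real) × 100 = 7092.8 / 4078.7 × 100 = 173.90.

173.9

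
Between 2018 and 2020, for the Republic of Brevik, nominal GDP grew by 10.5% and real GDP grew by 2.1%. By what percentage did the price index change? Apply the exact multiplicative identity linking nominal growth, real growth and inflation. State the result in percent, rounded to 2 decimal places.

8.23%

(1 + g_nom) = (1 + g_real)(1 + π), so π = 1.1050 / 1.0210 − 1 = 0.08227.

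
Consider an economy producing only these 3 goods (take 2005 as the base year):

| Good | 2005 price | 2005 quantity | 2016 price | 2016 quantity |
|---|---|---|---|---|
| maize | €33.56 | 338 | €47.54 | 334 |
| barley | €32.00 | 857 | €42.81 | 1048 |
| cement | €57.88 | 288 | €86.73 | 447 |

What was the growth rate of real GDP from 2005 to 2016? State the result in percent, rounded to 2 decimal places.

Real GDP 2005 = Nominal GDP 2005 = 33.56·338 + 32.00·857 + 57.88·288 = 55436.72.
Real GDP 2016 (at 2005 prices) = 33.56·334 + 32.00·1048 + 57.88·447 = 70617.40.
Real growth = 70617.40/55436.72 − 1 = 0.2738.

27.38%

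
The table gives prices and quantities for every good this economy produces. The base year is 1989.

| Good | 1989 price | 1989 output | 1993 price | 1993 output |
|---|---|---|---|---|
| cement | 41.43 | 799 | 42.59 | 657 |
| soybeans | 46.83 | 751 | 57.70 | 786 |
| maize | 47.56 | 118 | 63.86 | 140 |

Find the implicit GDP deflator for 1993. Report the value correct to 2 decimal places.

116.39

Nominal GDP 1993 = 42.59·657 + 57.70·786 + 63.86·140 = 82274.23.
Real GDP 1993 (at 1989 prices) = 41.43·657 + 46.83·786 + 47.56·140 = 70686.29.
Deflator = Nominal/Real × 100 = 82274.23/70686.29 × 100 = 116.393.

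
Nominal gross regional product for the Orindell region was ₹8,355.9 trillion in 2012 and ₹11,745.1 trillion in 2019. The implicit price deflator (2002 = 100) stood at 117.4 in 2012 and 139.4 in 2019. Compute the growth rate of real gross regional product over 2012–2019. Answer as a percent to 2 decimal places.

Deflate each year: 2012 → 8355.9/1.174 = 7117.46; 2019 → 11745.1/1.394 = 8425.47.
So real gross regional product changed by 8425.47/7117.46 − 1 = 0.1838, i.e. 18.38%.

18.38%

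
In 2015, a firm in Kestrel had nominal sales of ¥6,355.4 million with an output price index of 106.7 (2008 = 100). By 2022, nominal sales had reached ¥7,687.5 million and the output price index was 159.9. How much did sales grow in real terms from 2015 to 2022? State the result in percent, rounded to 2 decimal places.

Deflate each year: 2015 → 6355.4/1.067 = 5956.33; 2022 → 7687.5/1.599 = 4807.69.
So real sales changed by 4807.69/5956.33 − 1 = -0.1928, i.e. -19.28%.

-19.28%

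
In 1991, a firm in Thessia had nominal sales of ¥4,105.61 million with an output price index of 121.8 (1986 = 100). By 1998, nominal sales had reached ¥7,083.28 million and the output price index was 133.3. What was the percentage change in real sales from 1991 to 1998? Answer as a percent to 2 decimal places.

57.64%

Deflate each year: 1991 → 4105.61/1.218 = 3370.78; 1998 → 7083.28/1.333 = 5313.79.
So real sales changed by 5313.79/3370.78 − 1 = 0.5764, i.e. 57.64%.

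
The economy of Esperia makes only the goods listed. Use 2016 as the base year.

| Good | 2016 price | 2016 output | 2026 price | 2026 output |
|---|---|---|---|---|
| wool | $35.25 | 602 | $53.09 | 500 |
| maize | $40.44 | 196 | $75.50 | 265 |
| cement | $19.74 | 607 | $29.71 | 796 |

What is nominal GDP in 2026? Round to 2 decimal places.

Nominal GDP 2026 = Σ (p_2026 × q_2026) = 53.09·500 + 75.50·265 + 29.71·796 = 70201.66.

$70201.66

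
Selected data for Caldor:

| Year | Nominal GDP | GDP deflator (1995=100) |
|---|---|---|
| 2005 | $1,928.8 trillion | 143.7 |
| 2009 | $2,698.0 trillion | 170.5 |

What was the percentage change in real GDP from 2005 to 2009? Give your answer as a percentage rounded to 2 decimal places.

17.89%

Real GDP 2005 = 1928.8 / 1.437 = 1342.24.
Real GDP 2009 = 2698.0 / 1.705 = 1582.40.
Real growth = 1582.40 / 1342.24 − 1 = 0.1789.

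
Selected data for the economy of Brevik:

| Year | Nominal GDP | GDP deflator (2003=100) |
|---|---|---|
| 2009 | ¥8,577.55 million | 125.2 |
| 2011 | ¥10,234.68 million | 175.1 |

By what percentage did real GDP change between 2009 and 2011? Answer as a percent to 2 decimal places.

-14.68%

Real GDP 2009 = 8577.55 / 1.252 = 6851.08.
Real GDP 2011 = 10234.68 / 1.751 = 5845.05.
Real growth = 5845.05 / 6851.08 − 1 = -0.1468.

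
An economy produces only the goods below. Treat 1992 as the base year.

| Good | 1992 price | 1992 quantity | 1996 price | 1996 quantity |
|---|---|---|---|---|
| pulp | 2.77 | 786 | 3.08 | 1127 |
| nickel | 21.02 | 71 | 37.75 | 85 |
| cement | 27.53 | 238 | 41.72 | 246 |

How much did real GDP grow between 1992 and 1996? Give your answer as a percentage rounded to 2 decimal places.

Real GDP 1992 = Nominal GDP 1992 = 2.77·786 + 21.02·71 + 27.53·238 = 10221.78.
Real GDP 1996 (at 1992 prices) = 2.77·1127 + 21.02·85 + 27.53·246 = 11680.87.
Real growth = 11680.87/10221.78 − 1 = 0.1427.

14.27%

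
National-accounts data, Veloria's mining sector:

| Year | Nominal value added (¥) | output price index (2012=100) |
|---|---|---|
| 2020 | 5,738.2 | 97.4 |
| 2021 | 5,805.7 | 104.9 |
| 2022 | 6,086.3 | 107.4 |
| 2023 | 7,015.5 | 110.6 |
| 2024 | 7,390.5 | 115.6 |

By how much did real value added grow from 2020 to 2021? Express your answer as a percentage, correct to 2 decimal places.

-6.06%

Real value added 2020 = 5738.2/0.974 = 5891.38.
Real value added 2021 = 5805.7/1.049 = 5534.51.
Change = 5534.51/5891.38 − 1 = -0.0606.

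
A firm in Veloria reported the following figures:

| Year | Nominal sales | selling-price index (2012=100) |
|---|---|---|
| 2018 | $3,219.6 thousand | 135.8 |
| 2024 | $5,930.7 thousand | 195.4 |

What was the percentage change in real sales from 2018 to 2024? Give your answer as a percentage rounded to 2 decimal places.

28.02%

Deflate each year: 2018 → 3219.6/1.358 = 2370.84; 2024 → 5930.7/1.954 = 3035.16.
So real sales changed by 3035.16/2370.84 − 1 = 0.2802, i.e. 28.02%.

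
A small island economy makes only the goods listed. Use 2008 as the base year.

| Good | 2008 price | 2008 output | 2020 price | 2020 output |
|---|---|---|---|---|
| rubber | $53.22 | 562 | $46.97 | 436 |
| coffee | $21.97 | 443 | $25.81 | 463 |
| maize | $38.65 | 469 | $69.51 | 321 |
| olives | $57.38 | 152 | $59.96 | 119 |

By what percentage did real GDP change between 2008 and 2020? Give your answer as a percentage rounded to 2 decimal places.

Real GDP 2008 = Nominal GDP 2008 = 53.22·562 + 21.97·443 + 38.65·469 + 57.38·152 = 66490.96.
Real GDP 2020 (at 2008 prices) = 53.22·436 + 21.97·463 + 38.65·321 + 57.38·119 = 52610.90.
Real growth = 52610.90/66490.96 − 1 = -0.2088.

-20.88%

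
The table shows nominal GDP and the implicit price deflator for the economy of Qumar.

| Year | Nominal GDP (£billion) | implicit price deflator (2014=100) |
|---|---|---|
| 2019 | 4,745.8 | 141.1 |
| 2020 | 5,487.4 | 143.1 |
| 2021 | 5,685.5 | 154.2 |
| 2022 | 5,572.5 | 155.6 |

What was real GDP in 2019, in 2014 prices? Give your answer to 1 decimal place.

Real GDP 2019 = 4745.8 / 1.411 = 3363.43.

£3,363.4 billion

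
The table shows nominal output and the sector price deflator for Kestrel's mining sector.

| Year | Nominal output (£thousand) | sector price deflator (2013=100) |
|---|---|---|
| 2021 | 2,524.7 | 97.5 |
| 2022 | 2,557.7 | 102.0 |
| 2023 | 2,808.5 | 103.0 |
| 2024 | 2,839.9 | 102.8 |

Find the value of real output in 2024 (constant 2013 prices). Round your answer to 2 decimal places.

£2,762.55 thousand

Real output 2024 = 2839.9 / 1.028 = 2762.55.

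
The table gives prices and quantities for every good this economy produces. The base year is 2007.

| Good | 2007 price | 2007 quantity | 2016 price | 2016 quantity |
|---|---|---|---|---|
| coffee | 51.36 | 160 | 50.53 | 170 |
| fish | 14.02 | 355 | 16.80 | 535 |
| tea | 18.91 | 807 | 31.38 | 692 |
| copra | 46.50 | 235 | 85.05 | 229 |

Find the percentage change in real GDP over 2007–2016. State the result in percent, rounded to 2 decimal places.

Real GDP 2007 = Nominal GDP 2007 = 51.36·160 + 14.02·355 + 18.91·807 + 46.50·235 = 39382.57.
Real GDP 2016 (at 2007 prices) = 51.36·170 + 14.02·535 + 18.91·692 + 46.50·229 = 39966.12.
Real growth = 39966.12/39382.57 − 1 = 0.0148.

1.48%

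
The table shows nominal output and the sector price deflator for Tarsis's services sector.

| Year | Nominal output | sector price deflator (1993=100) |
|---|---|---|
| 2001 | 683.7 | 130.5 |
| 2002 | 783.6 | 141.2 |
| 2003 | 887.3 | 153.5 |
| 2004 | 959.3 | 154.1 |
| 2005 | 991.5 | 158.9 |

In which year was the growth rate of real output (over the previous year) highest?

2004

2002: real = 783.6/1.412 = 554.96; growth vs 2001 (523.91) = 5.93%.
2003: real = 887.3/1.535 = 578.05; growth vs 2002 (554.96) = 4.16%.
2004: real = 959.3/1.541 = 622.52; growth vs 2003 (578.05) = 7.69%.
2005: real = 991.5/1.589 = 623.98; growth vs 2004 (622.52) = 0.23%.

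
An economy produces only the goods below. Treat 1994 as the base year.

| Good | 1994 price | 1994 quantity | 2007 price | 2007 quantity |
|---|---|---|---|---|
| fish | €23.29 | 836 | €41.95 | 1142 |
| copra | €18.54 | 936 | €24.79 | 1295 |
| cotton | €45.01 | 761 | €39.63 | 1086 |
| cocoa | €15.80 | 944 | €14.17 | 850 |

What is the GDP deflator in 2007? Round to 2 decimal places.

119.64

Nominal GDP 2007 = 41.95·1142 + 24.79·1295 + 39.63·1086 + 14.17·850 = 135092.63.
Real GDP 2007 (at 1994 prices) = 23.29·1142 + 18.54·1295 + 45.01·1086 + 15.80·850 = 112917.34.
Deflator = Nominal/Real × 100 = 135092.63/112917.34 × 100 = 119.639.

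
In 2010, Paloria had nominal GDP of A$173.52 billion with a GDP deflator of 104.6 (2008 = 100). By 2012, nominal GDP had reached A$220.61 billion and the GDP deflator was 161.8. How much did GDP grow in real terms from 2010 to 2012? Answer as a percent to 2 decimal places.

Deflate each year: 2010 → 173.52/1.046 = 165.89; 2012 → 220.61/1.618 = 136.35.
So real GDP changed by 136.35/165.89 − 1 = -0.1781, i.e. -17.81%.

-17.81%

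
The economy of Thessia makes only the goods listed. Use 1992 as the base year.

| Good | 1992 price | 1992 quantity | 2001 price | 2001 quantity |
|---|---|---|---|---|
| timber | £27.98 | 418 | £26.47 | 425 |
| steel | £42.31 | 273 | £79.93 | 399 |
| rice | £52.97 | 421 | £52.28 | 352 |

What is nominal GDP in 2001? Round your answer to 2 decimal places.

£61544.38

Nominal GDP 2001 = Σ (p_2001 × q_2001) = 26.47·425 + 79.93·399 + 52.28·352 = 61544.38.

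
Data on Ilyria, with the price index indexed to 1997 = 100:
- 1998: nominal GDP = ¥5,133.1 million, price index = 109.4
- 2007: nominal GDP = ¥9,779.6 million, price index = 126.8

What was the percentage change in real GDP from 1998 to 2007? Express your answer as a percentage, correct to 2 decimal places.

64.38%

Deflate each year: 1998 → 5133.1/1.094 = 4692.05; 2007 → 9779.6/1.268 = 7712.62.
So real GDP changed by 7712.62/4692.05 − 1 = 0.6438, i.e. 64.38%.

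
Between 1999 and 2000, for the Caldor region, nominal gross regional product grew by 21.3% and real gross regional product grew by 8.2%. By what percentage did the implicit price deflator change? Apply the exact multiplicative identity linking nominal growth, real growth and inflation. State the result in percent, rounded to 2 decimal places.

(1 + g_nom) = (1 + g_real)(1 + π), so π = 1.2130 / 1.0820 − 1 = 0.12107.

12.11%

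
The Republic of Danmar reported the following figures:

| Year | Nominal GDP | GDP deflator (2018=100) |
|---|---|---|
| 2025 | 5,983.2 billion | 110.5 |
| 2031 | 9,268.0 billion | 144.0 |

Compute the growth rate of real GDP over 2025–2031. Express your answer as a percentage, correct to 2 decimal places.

18.86%

Real GDP 2025 = 5983.2 / 1.105 = 5414.66.
Real GDP 2031 = 9268.0 / 1.440 = 6436.11.
Real growth = 6436.11 / 5414.66 − 1 = 0.1886.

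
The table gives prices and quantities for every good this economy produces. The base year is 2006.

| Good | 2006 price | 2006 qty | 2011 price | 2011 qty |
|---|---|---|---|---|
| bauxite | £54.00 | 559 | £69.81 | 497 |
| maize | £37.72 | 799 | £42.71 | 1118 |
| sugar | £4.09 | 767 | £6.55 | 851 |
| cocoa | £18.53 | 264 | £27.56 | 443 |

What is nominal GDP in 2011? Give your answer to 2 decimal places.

Nominal GDP 2011 = Σ (p_2011 × q_2011) = 69.81·497 + 42.71·1118 + 6.55·851 + 27.56·443 = 100228.48.

£100228.48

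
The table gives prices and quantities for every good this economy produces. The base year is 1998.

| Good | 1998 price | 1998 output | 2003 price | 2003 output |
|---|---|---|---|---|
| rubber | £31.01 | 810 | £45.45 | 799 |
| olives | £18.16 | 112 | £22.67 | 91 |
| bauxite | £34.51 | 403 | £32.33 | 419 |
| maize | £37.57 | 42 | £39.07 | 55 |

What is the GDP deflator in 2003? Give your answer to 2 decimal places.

125.88

Nominal GDP 2003 = 45.45·799 + 22.67·91 + 32.33·419 + 39.07·55 = 54072.64.
Real GDP 2003 (at 1998 prices) = 31.01·799 + 18.16·91 + 34.51·419 + 37.57·55 = 42955.59.
Deflator = Nominal/Real × 100 = 54072.64/42955.59 × 100 = 125.880.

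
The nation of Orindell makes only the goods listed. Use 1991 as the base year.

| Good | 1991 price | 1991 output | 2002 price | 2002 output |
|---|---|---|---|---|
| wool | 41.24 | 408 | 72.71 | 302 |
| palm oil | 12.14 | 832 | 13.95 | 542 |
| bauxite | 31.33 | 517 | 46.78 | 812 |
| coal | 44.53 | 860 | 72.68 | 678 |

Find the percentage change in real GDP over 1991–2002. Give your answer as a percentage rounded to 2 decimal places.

Real GDP 1991 = Nominal GDP 1991 = 41.24·408 + 12.14·832 + 31.33·517 + 44.53·860 = 81419.81.
Real GDP 2002 (at 1991 prices) = 41.24·302 + 12.14·542 + 31.33·812 + 44.53·678 = 74665.66.
Real growth = 74665.66/81419.81 − 1 = -0.0830.

-8.30%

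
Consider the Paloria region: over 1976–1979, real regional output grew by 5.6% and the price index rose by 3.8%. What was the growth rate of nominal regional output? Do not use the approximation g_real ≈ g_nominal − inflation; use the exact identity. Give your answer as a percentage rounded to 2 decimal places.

(1 + g_nom) = (1 + g_real)(1 + π) = 1.0560 × 1.0380 = 1.09613.

9.61%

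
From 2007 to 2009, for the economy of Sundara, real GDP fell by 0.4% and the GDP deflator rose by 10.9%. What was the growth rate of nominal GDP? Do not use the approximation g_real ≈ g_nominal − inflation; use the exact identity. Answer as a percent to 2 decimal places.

10.46%

(1 + g_nom) = (1 + g_real)(1 + π) = 0.9960 × 1.1090 = 1.10456.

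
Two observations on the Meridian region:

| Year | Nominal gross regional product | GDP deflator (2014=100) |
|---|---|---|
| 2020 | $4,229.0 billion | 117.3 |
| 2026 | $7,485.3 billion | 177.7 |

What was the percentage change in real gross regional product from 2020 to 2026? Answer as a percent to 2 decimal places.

16.84%

Deflate each year: 2020 → 4229.0/1.173 = 3605.29; 2026 → 7485.3/1.777 = 4212.32.
So real gross regional product changed by 4212.32/3605.29 − 1 = 0.1684, i.e. 16.84%.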